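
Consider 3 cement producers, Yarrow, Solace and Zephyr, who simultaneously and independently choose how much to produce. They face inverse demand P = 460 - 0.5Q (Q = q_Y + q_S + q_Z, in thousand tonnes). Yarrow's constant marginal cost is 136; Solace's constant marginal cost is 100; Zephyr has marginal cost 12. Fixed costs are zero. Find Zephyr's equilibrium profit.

54450

Yarrow's profit: π_Y = (460 - 0.5Q)q_Y - (136q_Y). Setting ∂π_Y/∂q_Y = 0: 324 - q_Y - (1/2)(q_S + q_Z) = 0.
Solace's profit: π_S = (460 - 0.5Q)q_S - (100q_S). Setting ∂π_S/∂q_S = 0: 360 - q_S - (1/2)(q_Y + q_Z) = 0.
Zephyr's first-order condition: 448 - q_Z - (1/2)(q_Y + q_S) = 0.
Summing all 3 equations gives 1132 − 2Q = 0, hence Q = 566.
Back-substituting: q_Y = (324 − 283)/(1/2) = 82, q_S = (360 − 283)/(1/2) = 154, q_Z = (448 − 283)/(1/2) = 330.
Price P = 460 - (1/2)·566 = 177.
Zephyr's profit: (177 - 12)·330 = 54450.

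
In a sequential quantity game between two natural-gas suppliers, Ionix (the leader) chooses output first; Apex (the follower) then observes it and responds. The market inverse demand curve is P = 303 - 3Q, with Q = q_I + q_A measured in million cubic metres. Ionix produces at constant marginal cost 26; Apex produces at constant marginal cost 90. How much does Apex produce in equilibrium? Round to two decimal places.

The follower Apex best-responds to any q_I: π_A = (303 - 3Q)q_A - 90q_A.
∂π_A/∂q_A = 213 - 3q_I - 6q_A = 0 gives the reaction function q_A = (213 - 3q_I)/6.
Ionix substitutes q_A(q_I) into its own profit: π_I = q_I(303 - 3q_I - (213 - 3q_I)/2) - 26q_I = (393/2 - (3/2)q_I)q_I - 26q_I.
Maximising: ∂π_I/∂q_I = 341/2 - 3q_I = 0, giving q_I = 341/6.
Then q_A = (213 - 3·(341/6))/6 = 85/12.

7.08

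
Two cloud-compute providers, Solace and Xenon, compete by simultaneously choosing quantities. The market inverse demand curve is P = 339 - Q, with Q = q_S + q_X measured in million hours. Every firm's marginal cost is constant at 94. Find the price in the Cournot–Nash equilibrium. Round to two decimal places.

Each firm earns π_i = (339 - Q)q_i - 94q_i.
First-order condition (treating rivals' output as given): 245 - 2q_i - q_j = 0.
With identical firms every q_j equals q_i, so q_j = q_i and 245 = 3q_i, giving q_i = 245/3.
Total output Q = 490/3, so price P = 339 - 490/3 = 527/3.

175.67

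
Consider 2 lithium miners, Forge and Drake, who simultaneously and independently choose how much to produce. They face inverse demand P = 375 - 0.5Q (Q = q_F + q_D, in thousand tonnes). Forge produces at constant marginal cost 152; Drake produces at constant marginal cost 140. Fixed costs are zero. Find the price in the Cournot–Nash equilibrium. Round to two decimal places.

222.33

Forge's profit: π_F = (375 - 0.5Q)q_F - (152q_F). Setting ∂π_F/∂q_F = 0: 223 - q_F - (1/2)(q_D) = 0.
Drake's first-order condition: 235 - q_D - (1/2)(q_F) = 0.
Best responses: q_F = (223 - (1/2)q_D), q_D = (235 - (1/2)q_F).
Substituting one into the other gives q_F = 422/3 and q_D = 494/3.
Total output Q = 916/3, so price P = 375 - (1/2)·(916/3) = 667/3.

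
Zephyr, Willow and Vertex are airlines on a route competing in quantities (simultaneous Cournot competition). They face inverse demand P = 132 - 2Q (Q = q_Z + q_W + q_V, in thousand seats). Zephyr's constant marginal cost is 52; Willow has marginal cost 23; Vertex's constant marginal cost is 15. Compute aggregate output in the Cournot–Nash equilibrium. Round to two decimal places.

Zephyr's profit: π_Z = (132 - 2Q)q_Z - (52q_Z). Setting ∂π_Z/∂q_Z = 0: 80 - 4q_Z - 2(q_W + q_V) = 0.
Willow's first-order condition: 109 - 4q_W - 2(q_Z + q_V) = 0.
Vertex's first-order condition: 117 - 4q_V - 2(q_Z + q_W) = 0.
Adding the 3 first-order conditions: 306 − 8Q = 0, so Q = 153/4.
Back-substituting: q_Z = (80 − 153/2)/2 = 7/4, q_W = (109 − 153/2)/2 = 65/4, q_V = (117 − 153/2)/2 = 81/4.
Total output Q = 7/4 + 65/4 + 81/4 = 153/4.

38.25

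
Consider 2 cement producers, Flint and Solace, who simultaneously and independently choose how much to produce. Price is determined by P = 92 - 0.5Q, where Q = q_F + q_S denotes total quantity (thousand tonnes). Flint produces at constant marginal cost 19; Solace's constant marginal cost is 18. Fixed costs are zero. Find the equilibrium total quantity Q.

Flint's profit: π_F = (92 - 0.5Q)q_F - (19q_F). Setting ∂π_F/∂q_F = 0: 73 - q_F - (1/2)(q_S) = 0.
Solace's profit: π_S = (92 - 0.5Q)q_S - (18q_S). Setting ∂π_S/∂q_S = 0: 74 - q_S - (1/2)(q_F) = 0.
Best responses: q_F = (73 - (1/2)q_S), q_S = (74 - (1/2)q_F).
Substituting one into the other gives q_F = 48 and q_S = 50.
Total output Q = 48 + 50 = 98.

98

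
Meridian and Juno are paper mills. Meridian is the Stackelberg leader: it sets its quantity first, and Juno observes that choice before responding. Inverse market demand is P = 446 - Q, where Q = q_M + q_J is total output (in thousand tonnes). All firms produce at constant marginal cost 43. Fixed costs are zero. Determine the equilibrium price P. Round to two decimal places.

143.75

Solve by backward induction. Given q_M, the follower Juno maximises π_J = (446 - q_M - q_J)q_J - 43q_J.
Follower FOC: 403 - q_M - 2q_J = 0, so q_J(q_M) = (403 - q_M)/2.
The leader anticipates this reaction. Substituting into P = 446 - Q gives P = 489/2 - (1/2)q_M, so π_M = (489/2 - (1/2)q_M)q_M - 43q_M.
Maximising: ∂π_M/∂q_M = 403/2 - q_M = 0, giving q_M = 403/2.
Then q_J = (403 - 403/2)/2 = 403/4.
Total output Q = 1209/4, so price P = 446 - 1209/4 = 575/4.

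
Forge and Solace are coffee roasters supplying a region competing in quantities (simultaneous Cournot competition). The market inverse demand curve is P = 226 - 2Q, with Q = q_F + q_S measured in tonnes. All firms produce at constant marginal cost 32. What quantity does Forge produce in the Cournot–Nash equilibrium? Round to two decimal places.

32.33

Each firm earns π_i = (226 - 2Q)q_i - 32q_i.
Setting ∂π_i/∂q_i = 0 with rivals' quantities fixed: 194 - 4q_i - 2q_j = 0.
With identical firms every q_j equals q_i, so q_j = q_i and 194 = 6q_i, giving q_i = 97/3.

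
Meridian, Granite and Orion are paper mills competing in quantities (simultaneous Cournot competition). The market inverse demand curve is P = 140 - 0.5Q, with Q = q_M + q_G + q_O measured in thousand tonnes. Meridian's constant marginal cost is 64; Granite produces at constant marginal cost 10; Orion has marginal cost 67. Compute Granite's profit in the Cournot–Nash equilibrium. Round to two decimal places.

7260.13

Meridian's profit: π_M = (140 - 0.5Q)q_M - (64q_M). Setting ∂π_M/∂q_M = 0: 76 - q_M - (1/2)(q_G + q_O) = 0.
Granite's profit: π_G = (140 - 0.5Q)q_G - (10q_G). Setting ∂π_G/∂q_G = 0: 130 - q_G - (1/2)(q_M + q_O) = 0.
Orion's first-order condition: 73 - q_O - (1/2)(q_M + q_G) = 0.
Adding the 3 conditions: 279 − Q − Q = 0, i.e. Q = 279/2.
Back-substituting: q_M = (76 − 279/4)/(1/2) = 25/2, q_G = (130 − 279/4)/(1/2) = 241/2, q_O = (73 − 279/4)/(1/2) = 13/2.
Price P = 140 - (1/2)·(279/2) = 281/4.
Granite's profit: (281/4 - 10)·(241/2) = 7260.1250.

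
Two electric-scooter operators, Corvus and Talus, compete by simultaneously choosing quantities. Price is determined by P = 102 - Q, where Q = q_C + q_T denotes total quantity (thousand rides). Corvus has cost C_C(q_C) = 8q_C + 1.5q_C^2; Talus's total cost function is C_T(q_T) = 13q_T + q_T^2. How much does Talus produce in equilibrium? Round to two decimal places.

18.47

Corvus's profit: π_C = (102 - Q)q_C - (8q_C + (3/2)q_C²). Setting ∂π_C/∂q_C = 0: 94 - 5q_C - (q_T) = 0.
Talus's profit: π_T = (102 - Q)q_T - (13q_T + q_T²). Setting ∂π_T/∂q_T = 0: 89 - 4q_T - (q_C) = 0.
Rearranging gives the reaction functions q_C = (94 - q_T)/5 and q_T = (89 - q_C)/4.
Solving the pair: q_C = 287/19, q_T = 351/19.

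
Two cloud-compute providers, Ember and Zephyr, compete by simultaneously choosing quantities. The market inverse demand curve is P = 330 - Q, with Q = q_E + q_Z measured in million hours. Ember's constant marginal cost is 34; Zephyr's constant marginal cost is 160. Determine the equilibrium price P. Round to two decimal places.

174.67

Ember's profit: π_E = (330 - Q)q_E - (34q_E). Setting ∂π_E/∂q_E = 0: 296 - 2q_E - (q_Z) = 0.
Zephyr's first-order condition: 170 - 2q_Z - (q_E) = 0.
Best responses: q_E = (296 - q_Z)/2, q_Z = (170 - q_E)/2.
Solving the pair: q_E = 422/3, q_Z = 44/3.
Total output Q = 466/3, so price P = 330 - 466/3 = 524/3.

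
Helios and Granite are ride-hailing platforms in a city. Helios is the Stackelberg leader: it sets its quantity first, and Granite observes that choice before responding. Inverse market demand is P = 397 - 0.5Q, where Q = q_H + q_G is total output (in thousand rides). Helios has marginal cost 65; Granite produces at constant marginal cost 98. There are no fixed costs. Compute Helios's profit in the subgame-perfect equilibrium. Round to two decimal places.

The follower Granite best-responds to any q_H: π_G = (397 - 0.5Q)q_G - 98q_G.
∂π_G/∂q_G = 299 - (1/2)q_H - q_G = 0 gives the reaction function q_G = (299 - (1/2)q_H).
The leader anticipates this reaction. Substituting into P = 397 - 0.5Q gives P = 495/2 - (1/4)q_H, so π_H = (495/2 - (1/4)q_H)q_H - 65q_H.
Maximising: ∂π_H/∂q_H = 365/2 - (1/2)q_H = 0, giving q_H = 365.
Then q_G = (299 - (1/2)·365) = 233/2.
Price P = 397 - (1/2)·(963/2) = 625/4.
Helios's profit: (625/4 - 65)·365 = 33306.2500.

33306.25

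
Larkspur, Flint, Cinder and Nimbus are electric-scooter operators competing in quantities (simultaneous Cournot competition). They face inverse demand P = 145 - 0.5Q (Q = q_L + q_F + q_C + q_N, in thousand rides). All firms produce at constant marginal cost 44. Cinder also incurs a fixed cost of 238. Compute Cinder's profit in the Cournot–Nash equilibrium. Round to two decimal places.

578.08

A representative firm's profit is π_i = q_i(145 - 0.5Q) - 44q_i.
First-order condition (treating rivals' output as given): 101 - q_i - (1/2)·Σ_{j≠i} q_j = 0.
By symmetry each firm produces the same amount; substituting Σ_{j≠i} q_j = 3q_i yields q_i = 101/(5/2) = 202/5.
Price P = 145 - (1/2)·(808/5) = 321/5.
Cinder's profit: (321/5 - 44)·(202/5) - 238 = 578.0800.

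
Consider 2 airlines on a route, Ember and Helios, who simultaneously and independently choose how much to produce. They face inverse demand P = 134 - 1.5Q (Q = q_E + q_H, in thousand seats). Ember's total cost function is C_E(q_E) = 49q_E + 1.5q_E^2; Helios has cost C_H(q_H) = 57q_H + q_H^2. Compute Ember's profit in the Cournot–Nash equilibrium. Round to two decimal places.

373.18

Ember's profit: π_E = (134 - 1.5Q)q_E - (49q_E + (3/2)q_E²). Setting ∂π_E/∂q_E = 0: 85 - 6q_E - (3/2)(q_H) = 0.
Helios's first-order condition: 77 - 5q_H - (3/2)(q_E) = 0.
Rearranging gives the reaction functions q_E = (85 - (3/2)q_H)/6 and q_H = (77 - (3/2)q_E)/5.
Solving the pair: q_E = 1238/111, q_H = 446/37.
Price P = 134 - (3/2)·23.2072 = 99.1892.
Ember's profit: 99.1892·(1238/111) - 49·(1238/111) - (3/2)(1238/111)² = 373.1785.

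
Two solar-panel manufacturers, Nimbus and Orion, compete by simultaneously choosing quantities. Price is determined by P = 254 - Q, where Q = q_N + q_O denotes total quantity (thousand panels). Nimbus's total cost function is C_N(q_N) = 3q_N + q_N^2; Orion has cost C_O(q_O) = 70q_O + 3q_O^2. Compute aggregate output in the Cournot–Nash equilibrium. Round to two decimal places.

74.48

Nimbus's profit: π_N = (254 - Q)q_N - (3q_N + q_N²). Setting ∂π_N/∂q_N = 0: 251 - 4q_N - (q_O) = 0.
Orion's profit: π_O = (254 - Q)q_O - (70q_O + 3q_O²). Setting ∂π_O/∂q_O = 0: 184 - 8q_O - (q_N) = 0.
So q_N = (251 - q_O)/4 and q_O = (184 - q_N)/8.
Substituting one into the other gives q_N = 1824/31 and q_O = 485/31.
Total output Q = 1824/31 + 485/31 = 74.4839.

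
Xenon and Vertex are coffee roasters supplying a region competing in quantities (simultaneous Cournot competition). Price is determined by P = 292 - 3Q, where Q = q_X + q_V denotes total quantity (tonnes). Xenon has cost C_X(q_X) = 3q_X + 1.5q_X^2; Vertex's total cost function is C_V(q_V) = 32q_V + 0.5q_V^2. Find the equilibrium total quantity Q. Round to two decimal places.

50.30

Xenon's profit: π_X = (292 - 3Q)q_X - (3q_X + (3/2)q_X²). Setting ∂π_X/∂q_X = 0: 289 - 9q_X - 3(q_V) = 0.
Vertex's first-order condition: 260 - 7q_V - 3(q_X) = 0.
So q_X = (289 - 3q_V)/9 and q_V = (260 - 3q_X)/7.
Solving the pair: q_X = 1243/54, q_V = 491/18.
Total output Q = 1243/54 + 491/18 = 1358/27.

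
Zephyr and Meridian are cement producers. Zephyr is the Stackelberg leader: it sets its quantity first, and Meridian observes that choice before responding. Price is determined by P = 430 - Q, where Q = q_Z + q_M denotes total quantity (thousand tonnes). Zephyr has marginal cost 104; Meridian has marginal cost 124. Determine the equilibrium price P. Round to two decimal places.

190.50

Solve by backward induction. Given q_Z, the follower Meridian maximises π_M = (430 - q_Z - q_M)q_M - 124q_M.
∂π_M/∂q_M = 306 - q_Z - 2q_M = 0 gives the reaction function q_M = (306 - q_Z)/2.
Zephyr substitutes q_M(q_Z) into its own profit: π_Z = q_Z(430 - q_Z - (306 - q_Z)/2) - 104q_Z = (277 - (1/2)q_Z)q_Z - 104q_Z.
Leader FOC: 173 - q_Z = 0, so q_Z = 173.
Then q_M = (306 - 173)/2 = 133/2.
Total output Q = 479/2, so price P = 430 - 479/2 = 381/2.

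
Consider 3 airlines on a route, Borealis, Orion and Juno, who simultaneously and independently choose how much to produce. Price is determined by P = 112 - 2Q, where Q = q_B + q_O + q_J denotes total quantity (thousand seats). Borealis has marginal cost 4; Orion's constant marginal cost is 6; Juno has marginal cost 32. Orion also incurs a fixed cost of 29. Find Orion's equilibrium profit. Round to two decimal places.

Borealis's profit: π_B = (112 - 2Q)q_B - (4q_B). Setting ∂π_B/∂q_B = 0: 108 - 4q_B - 2(q_O + q_J) = 0.
Orion's first-order condition: 106 - 4q_O - 2(q_B + q_J) = 0.
Juno's profit: π_J = (112 - 2Q)q_J - (32q_J). Setting ∂π_J/∂q_J = 0: 80 - 4q_J - 2(q_B + q_O) = 0.
Adding the 3 first-order conditions: 294 − 8Q = 0, so Q = 147/4.
Back-substituting: q_B = (108 − 147/2)/2 = 69/4, q_O = (106 − 147/2)/2 = 65/4, q_J = (80 − 147/2)/2 = 13/4.
Price P = 112 - 2·(147/4) = 77/2.
Orion's profit: (77/2 - 6)·(65/4) - 29 = 499.1250.

499.13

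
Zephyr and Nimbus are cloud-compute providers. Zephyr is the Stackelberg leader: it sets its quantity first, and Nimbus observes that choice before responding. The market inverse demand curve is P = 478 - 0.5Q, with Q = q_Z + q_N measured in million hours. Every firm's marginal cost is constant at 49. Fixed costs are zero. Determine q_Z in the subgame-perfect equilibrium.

The follower Nimbus best-responds to any q_Z: π_N = (478 - 0.5Q)q_N - 49q_N.
Setting the follower's marginal profit to zero, 429 - (1/2)q_Z - q_N = 0, i.e. q_N = (429 - (1/2)q_Z).
Zephyr substitutes q_N(q_Z) into its own profit: π_Z = q_Z(478 - (1/2)q_Z - (429 - (1/2)q_Z)/2) - 49q_Z = (527/2 - (1/4)q_Z)q_Z - 49q_Z.
Leader FOC: 429/2 - (1/2)q_Z = 0, so q_Z = 429.
Then q_N = (429 - (1/2)·429) = 429/2.

429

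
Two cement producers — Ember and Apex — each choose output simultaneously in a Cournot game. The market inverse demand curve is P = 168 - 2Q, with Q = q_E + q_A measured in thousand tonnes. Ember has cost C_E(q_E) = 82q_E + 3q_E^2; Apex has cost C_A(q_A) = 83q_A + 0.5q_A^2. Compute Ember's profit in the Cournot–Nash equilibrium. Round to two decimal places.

159.74

Ember's profit: π_E = (168 - 2Q)q_E - (82q_E + 3q_E²). Setting ∂π_E/∂q_E = 0: 86 - 10q_E - 2(q_A) = 0.
Apex's first-order condition: 85 - 5q_A - 2(q_E) = 0.
Best responses: q_E = (86 - 2q_A)/10, q_A = (85 - 2q_E)/5.
Substituting one into the other gives q_E = 130/23 and q_A = 339/23.
Price P = 168 - 2·(469/23) = 127.2174.
Ember's profit: 127.2174·(130/23) - 82·(130/23) - 3(130/23)² = 159.7353.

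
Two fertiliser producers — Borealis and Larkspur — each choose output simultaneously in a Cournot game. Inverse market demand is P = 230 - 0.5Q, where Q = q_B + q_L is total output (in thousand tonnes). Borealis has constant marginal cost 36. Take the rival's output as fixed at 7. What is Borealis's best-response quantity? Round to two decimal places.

190.50

With the rival's output fixed at 7, Borealis's profit is π_B = (230 - (1/2)·7 - (1/2)q_B)q_B - (36q_B) = (453/2 - (1/2)q_B)q_B - (36q_B).
∂π_B/∂q_B = 381/2 - q_B = 0, so q_B = 381/2.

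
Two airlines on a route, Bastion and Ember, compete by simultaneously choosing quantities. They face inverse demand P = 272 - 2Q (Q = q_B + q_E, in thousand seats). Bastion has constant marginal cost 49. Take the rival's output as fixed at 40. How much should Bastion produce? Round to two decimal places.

35.75

With the rival's output fixed at 40, Bastion's profit is π_B = (272 - 2·40 - 2q_B)q_B - (49q_B) = (192 - 2q_B)q_B - (49q_B).
∂π_B/∂q_B = 143 - 4q_B = 0, so q_B = 143/4.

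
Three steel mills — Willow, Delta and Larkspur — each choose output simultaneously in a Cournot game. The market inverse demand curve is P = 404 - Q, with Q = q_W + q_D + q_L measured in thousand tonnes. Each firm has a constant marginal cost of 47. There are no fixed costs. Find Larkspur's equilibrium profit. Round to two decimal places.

7965.56

A representative firm's profit is π_i = q_i(404 - Q) - 47q_i.
Setting ∂π_i/∂q_i = 0 with rivals' quantities fixed: 357 - 2q_i - Σ_{j≠i} q_j = 0.
With identical firms every q_j equals q_i, so Σ_{j≠i} q_j = 2q_i and 357 = 4q_i, giving q_i = 357/4.
Price P = 404 - 1071/4 = 545/4.
Larkspur's profit: (545/4 - 47)·(357/4) = 7965.5625.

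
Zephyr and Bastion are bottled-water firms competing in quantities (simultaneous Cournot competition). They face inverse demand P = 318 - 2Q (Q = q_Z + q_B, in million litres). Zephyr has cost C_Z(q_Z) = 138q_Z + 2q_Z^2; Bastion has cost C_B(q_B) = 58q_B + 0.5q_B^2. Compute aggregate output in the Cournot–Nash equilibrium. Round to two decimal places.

58.33

Zephyr's profit: π_Z = (318 - 2Q)q_Z - (138q_Z + 2q_Z²). Setting ∂π_Z/∂q_Z = 0: 180 - 8q_Z - 2(q_B) = 0.
Bastion's profit: π_B = (318 - 2Q)q_B - (58q_B + (1/2)q_B²). Setting ∂π_B/∂q_B = 0: 260 - 5q_B - 2(q_Z) = 0.
Best responses: q_Z = (180 - 2q_B)/8, q_B = (260 - 2q_Z)/5.
Substituting one into the other gives q_Z = 95/9 and q_B = 430/9.
Total output Q = 95/9 + 430/9 = 175/3.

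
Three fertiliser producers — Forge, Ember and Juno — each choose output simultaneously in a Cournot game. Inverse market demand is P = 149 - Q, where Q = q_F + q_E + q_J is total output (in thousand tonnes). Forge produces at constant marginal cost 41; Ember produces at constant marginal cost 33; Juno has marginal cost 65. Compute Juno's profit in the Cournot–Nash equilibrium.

Forge's profit: π_F = (149 - Q)q_F - (41q_F). Setting ∂π_F/∂q_F = 0: 108 - 2q_F - (q_E + q_J) = 0.
Ember's profit: π_E = (149 - Q)q_E - (33q_E). Setting ∂π_E/∂q_E = 0: 116 - 2q_E - (q_F + q_J) = 0.
Juno's profit: π_J = (149 - Q)q_J - (65q_J). Setting ∂π_J/∂q_J = 0: 84 - 2q_J - (q_F + q_E) = 0.
Summing all 3 equations gives 308 − 4Q = 0, hence Q = 77.
Back-substituting: q_F = (108 − 77) = 31, q_E = (116 − 77) = 39, q_J = (84 − 77) = 7.
Price P = 149 - 77 = 72.
Juno's profit: (72 - 65)·7 = 49.

49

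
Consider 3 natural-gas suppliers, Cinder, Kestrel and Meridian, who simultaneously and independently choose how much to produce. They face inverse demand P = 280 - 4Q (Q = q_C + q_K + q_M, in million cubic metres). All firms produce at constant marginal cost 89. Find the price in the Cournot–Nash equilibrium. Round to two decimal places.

Each firm earns π_i = (280 - 4Q)q_i - 89q_i.
Setting ∂π_i/∂q_i = 0 with rivals' quantities fixed: 191 - 8q_i - 4·Σ_{j≠i} q_j = 0.
With identical firms every q_j equals q_i, so Σ_{j≠i} q_j = 2q_i and 191 = 16q_i, giving q_i = 191/16.
Total output Q = 573/16, so price P = 280 - 4·(573/16) = 547/4.

136.75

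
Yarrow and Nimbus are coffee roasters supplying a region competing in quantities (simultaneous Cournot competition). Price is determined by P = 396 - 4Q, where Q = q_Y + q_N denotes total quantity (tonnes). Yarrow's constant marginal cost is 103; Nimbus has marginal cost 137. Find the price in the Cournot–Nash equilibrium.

Yarrow's profit: π_Y = (396 - 4Q)q_Y - (103q_Y). Setting ∂π_Y/∂q_Y = 0: 293 - 8q_Y - 4(q_N) = 0.
Nimbus's first-order condition: 259 - 8q_N - 4(q_Y) = 0.
Best responses: q_Y = (293 - 4q_N)/8, q_N = (259 - 4q_Y)/8.
Substituting one into the other gives q_Y = 109/4 and q_N = 75/4.
Total output Q = 46, so price P = 396 - 4·46 = 212.

212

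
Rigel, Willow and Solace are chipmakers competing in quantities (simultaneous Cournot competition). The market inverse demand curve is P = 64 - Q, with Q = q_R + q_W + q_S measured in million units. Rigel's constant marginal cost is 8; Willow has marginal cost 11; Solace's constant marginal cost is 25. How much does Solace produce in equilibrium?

2

Rigel's profit: π_R = (64 - Q)q_R - (8q_R). Setting ∂π_R/∂q_R = 0: 56 - 2q_R - (q_W + q_S) = 0.
Willow's profit: π_W = (64 - Q)q_W - (11q_W). Setting ∂π_W/∂q_W = 0: 53 - 2q_W - (q_R + q_S) = 0.
Solace's first-order condition: 39 - 2q_S - (q_R + q_W) = 0.
Adding the 3 conditions: 148 − 2Q − 2Q = 0, i.e. Q = 37.
Back-substituting: q_R = (56 − 37) = 19, q_W = (53 − 37) = 16, q_S = (39 − 37) = 2.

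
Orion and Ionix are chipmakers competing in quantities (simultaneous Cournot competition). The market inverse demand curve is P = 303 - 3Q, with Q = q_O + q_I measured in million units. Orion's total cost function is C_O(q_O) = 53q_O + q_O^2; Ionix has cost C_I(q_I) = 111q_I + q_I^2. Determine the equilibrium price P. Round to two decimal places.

182.45

Orion's profit: π_O = (303 - 3Q)q_O - (53q_O + q_O²). Setting ∂π_O/∂q_O = 0: 250 - 8q_O - 3(q_I) = 0.
Ionix's profit: π_I = (303 - 3Q)q_I - (111q_I + q_I²). Setting ∂π_I/∂q_I = 0: 192 - 8q_I - 3(q_O) = 0.
Rearranging gives the reaction functions q_O = (250 - 3q_I)/8 and q_I = (192 - 3q_O)/8.
Solving the pair: q_O = 1424/55, q_I = 786/55.
Total output Q = 442/11, so price P = 303 - 3·(442/11) = 182.4545.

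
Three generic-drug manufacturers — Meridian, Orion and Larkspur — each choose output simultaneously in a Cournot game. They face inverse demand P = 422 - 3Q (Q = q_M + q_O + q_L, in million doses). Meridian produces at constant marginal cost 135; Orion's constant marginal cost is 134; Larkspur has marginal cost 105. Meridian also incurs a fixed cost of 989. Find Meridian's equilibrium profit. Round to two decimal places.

376.33

Meridian's profit: π_M = (422 - 3Q)q_M - (135q_M). Setting ∂π_M/∂q_M = 0: 287 - 6q_M - 3(q_O + q_L) = 0.
Orion's first-order condition: 288 - 6q_O - 3(q_M + q_L) = 0.
Larkspur's profit: π_L = (422 - 3Q)q_L - (105q_L). Setting ∂π_L/∂q_L = 0: 317 - 6q_L - 3(q_M + q_O) = 0.
Adding the 3 conditions: 892 − 6Q − 6Q = 0, i.e. Q = 223/3.
Back-substituting: q_M = (287 − 223)/3 = 64/3, q_O = (288 − 223)/3 = 65/3, q_L = (317 − 223)/3 = 94/3.
Price P = 422 - 3·(223/3) = 199.
Meridian's profit: (199 - 135)·(64/3) - 989 = 1129/3.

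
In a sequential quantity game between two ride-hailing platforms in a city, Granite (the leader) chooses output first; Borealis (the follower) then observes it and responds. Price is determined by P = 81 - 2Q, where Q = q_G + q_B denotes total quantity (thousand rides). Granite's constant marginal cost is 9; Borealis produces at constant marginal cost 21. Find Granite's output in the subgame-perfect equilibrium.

Solve by backward induction. Given q_G, the follower Borealis maximises π_B = (81 - 2q_G - 2q_B)q_B - 21q_B.
Follower FOC: 60 - 2q_G - 4q_B = 0, so q_B(q_G) = (60 - 2q_G)/4.
Granite substitutes q_B(q_G) into its own profit: π_G = q_G(81 - 2q_G - (60 - 2q_G)/2) - 9q_G = (51 - q_G)q_G - 9q_G.
The leader's first-order condition 42 - 2q_G = 0 yields q_G = 21.
Then q_B = (60 - 2·21)/4 = 9/2.

21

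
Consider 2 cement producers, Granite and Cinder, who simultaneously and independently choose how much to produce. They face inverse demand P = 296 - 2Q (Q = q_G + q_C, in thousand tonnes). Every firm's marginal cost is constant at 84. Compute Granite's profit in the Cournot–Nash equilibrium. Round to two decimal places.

A representative firm's profit is π_i = q_i(296 - 2Q) - 84q_i.
Setting ∂π_i/∂q_i = 0 with rivals' quantities fixed: 212 - 4q_i - 2q_j = 0.
With identical firms every q_j equals q_i, so q_j = q_i and 212 = 6q_i, giving q_i = 106/3.
Price P = 296 - 2·(212/3) = 464/3.
Granite's profit: (464/3 - 84)·(106/3) = 2496.8889.

2496.89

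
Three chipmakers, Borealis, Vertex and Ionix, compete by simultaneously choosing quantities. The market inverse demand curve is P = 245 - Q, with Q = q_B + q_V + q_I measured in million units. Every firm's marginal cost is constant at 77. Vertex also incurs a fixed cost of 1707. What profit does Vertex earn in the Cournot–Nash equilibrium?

A representative firm's profit is π_i = q_i(245 - Q) - 77q_i.
First-order condition (treating rivals' output as given): 168 - 2q_i - Σ_{j≠i} q_j = 0.
By symmetry each firm produces the same amount; substituting Σ_{j≠i} q_j = 2q_i yields q_i = 168/4 = 42.
Price P = 245 - 126 = 119.
Vertex's profit: (119 - 77)·42 - 1707 = 57.

57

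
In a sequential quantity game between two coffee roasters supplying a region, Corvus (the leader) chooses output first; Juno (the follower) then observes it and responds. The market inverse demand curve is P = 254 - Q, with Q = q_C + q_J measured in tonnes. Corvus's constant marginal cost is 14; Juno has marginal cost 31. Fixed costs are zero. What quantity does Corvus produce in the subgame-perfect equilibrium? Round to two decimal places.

The follower Juno best-responds to any q_C: π_J = (254 - Q)q_J - 31q_J.
Follower FOC: 223 - q_C - 2q_J = 0, so q_J(q_C) = (223 - q_C)/2.
The leader anticipates this reaction. Substituting into P = 254 - Q gives P = 285/2 - (1/2)q_C, so π_C = (285/2 - (1/2)q_C)q_C - 14q_C.
Leader FOC: 257/2 - q_C = 0, so q_C = 257/2.
Then q_J = (223 - 257/2)/2 = 189/4.

128.50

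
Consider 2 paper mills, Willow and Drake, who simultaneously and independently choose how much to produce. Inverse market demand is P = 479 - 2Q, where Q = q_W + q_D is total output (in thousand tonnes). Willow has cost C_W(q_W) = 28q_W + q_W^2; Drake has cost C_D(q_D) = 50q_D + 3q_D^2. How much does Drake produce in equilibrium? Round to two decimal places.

Willow's profit: π_W = (479 - 2Q)q_W - (28q_W + q_W²). Setting ∂π_W/∂q_W = 0: 451 - 6q_W - 2(q_D) = 0.
Drake's first-order condition: 429 - 10q_D - 2(q_W) = 0.
Best responses: q_W = (451 - 2q_D)/6, q_D = (429 - 2q_W)/10.
Solving the pair: q_W = 913/14, q_D = 209/7.

29.86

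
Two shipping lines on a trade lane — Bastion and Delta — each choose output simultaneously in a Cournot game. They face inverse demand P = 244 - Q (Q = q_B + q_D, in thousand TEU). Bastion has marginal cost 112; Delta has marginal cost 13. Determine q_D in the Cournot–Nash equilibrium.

110

Bastion's profit: π_B = (244 - Q)q_B - (112q_B). Setting ∂π_B/∂q_B = 0: 132 - 2q_B - (q_D) = 0.
Delta's profit: π_D = (244 - Q)q_D - (13q_D). Setting ∂π_D/∂q_D = 0: 231 - 2q_D - (q_B) = 0.
Best responses: q_B = (132 - q_D)/2, q_D = (231 - q_B)/2.
Solving the pair: q_B = 11, q_D = 110.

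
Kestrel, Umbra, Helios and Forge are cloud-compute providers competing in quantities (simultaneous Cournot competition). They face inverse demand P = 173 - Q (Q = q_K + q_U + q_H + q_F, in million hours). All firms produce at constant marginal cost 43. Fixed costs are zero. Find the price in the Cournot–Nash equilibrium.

69

Each firm earns π_i = (173 - Q)q_i - 43q_i.
First-order condition (treating rivals' output as given): 130 - 2q_i - Σ_{j≠i} q_j = 0.
With identical firms every q_j equals q_i, so Σ_{j≠i} q_j = 3q_i and 130 = 5q_i, giving q_i = 26.
Total output Q = 104, so price P = 173 - 104 = 69.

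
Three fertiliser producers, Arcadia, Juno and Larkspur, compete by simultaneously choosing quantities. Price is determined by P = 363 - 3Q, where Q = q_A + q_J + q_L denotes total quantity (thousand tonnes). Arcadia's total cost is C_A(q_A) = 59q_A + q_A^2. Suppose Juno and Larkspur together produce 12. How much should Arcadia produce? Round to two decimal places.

33.50

With rivals' combined output fixed at 12, Arcadia's profit is π_A = (363 - 3·12 - 3q_A)q_A - (59q_A + q_A²) = (327 - 3q_A)q_A - (59q_A + q_A²).
∂π_A/∂q_A = 268 - 8q_A = 0, so q_A = 67/2.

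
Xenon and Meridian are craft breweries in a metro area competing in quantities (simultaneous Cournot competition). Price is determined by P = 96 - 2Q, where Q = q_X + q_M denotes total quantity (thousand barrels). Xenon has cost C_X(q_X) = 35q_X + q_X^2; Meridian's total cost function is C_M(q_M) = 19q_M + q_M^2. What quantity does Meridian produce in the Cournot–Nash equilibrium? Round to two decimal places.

Xenon's profit: π_X = (96 - 2Q)q_X - (35q_X + q_X²). Setting ∂π_X/∂q_X = 0: 61 - 6q_X - 2(q_M) = 0.
Meridian's first-order condition: 77 - 6q_M - 2(q_X) = 0.
Best responses: q_X = (61 - 2q_M)/6, q_M = (77 - 2q_X)/6.
Substituting one into the other gives q_X = 53/8 and q_M = 85/8.

10.63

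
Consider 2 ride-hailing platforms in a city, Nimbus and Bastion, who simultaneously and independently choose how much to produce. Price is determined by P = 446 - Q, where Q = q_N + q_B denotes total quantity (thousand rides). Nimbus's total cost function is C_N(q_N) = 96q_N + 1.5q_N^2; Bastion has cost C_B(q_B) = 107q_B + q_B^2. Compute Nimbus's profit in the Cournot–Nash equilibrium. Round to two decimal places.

7795.85

Nimbus's profit: π_N = (446 - Q)q_N - (96q_N + (3/2)q_N²). Setting ∂π_N/∂q_N = 0: 350 - 5q_N - (q_B) = 0.
Bastion's first-order condition: 339 - 4q_B - (q_N) = 0.
Best responses: q_N = (350 - q_B)/5, q_B = (339 - q_N)/4.
Solving the pair: q_N = 1061/19, q_B = 1345/19.
Price P = 446 - 126.6316 = 319.3684.
Nimbus's profit: 319.3684·(1061/19) - 96·(1061/19) - (3/2)(1061/19)² = 7795.8518.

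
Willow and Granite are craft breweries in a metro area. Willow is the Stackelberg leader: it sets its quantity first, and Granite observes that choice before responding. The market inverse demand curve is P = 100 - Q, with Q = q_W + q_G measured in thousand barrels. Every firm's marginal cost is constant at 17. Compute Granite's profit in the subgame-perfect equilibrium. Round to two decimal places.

Solve by backward induction. Given q_W, the follower Granite maximises π_G = (100 - q_W - q_G)q_G - 17q_G.
Follower FOC: 83 - q_W - 2q_G = 0, so q_G(q_W) = (83 - q_W)/2.
Willow substitutes q_G(q_W) into its own profit: π_W = q_W(100 - q_W - (83 - q_W)/2) - 17q_W = (117/2 - (1/2)q_W)q_W - 17q_W.
Maximising: ∂π_W/∂q_W = 83/2 - q_W = 0, giving q_W = 83/2.
Then q_G = (83 - 83/2)/2 = 83/4.
Price P = 100 - 249/4 = 151/4.
Granite's profit: (151/4 - 17)·(83/4) = 430.5625.

430.56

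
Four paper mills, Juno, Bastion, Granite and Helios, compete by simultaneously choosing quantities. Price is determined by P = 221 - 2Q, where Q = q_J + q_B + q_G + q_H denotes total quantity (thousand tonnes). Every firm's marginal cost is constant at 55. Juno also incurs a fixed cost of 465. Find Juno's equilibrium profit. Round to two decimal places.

Each firm earns π_i = (221 - 2Q)q_i - 55q_i.
First-order condition (treating rivals' output as given): 166 - 4q_i - 2·Σ_{j≠i} q_j = 0.
With identical firms every q_j equals q_i, so Σ_{j≠i} q_j = 3q_i and 166 = 10q_i, giving q_i = 83/5.
Price P = 221 - 2·(332/5) = 441/5.
Juno's profit: (441/5 - 55)·(83/5) - 465 = 86.1200.

86.12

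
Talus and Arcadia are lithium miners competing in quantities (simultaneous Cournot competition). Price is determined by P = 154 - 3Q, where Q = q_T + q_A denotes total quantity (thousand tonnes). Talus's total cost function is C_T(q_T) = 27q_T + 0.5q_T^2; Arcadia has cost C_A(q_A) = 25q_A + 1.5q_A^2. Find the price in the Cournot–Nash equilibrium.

83

Talus's profit: π_T = (154 - 3Q)q_T - (27q_T + (1/2)q_T²). Setting ∂π_T/∂q_T = 0: 127 - 7q_T - 3(q_A) = 0.
Arcadia's first-order condition: 129 - 9q_A - 3(q_T) = 0.
So q_T = (127 - 3q_A)/7 and q_A = (129 - 3q_T)/9.
Substituting one into the other gives q_T = 14 and q_A = 29/3.
Total output Q = 71/3, so price P = 154 - 3·(71/3) = 83.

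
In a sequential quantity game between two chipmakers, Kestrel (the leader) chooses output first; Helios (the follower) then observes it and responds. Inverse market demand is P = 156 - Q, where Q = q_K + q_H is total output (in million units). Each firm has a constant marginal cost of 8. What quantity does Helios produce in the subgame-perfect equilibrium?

Solve by backward induction. Given q_K, the follower Helios maximises π_H = (156 - q_K - q_H)q_H - 8q_H.
∂π_H/∂q_H = 148 - q_K - 2q_H = 0 gives the reaction function q_H = (148 - q_K)/2.
The leader anticipates this reaction. Substituting into P = 156 - Q gives P = 82 - (1/2)q_K, so π_K = (82 - (1/2)q_K)q_K - 8q_K.
The leader's first-order condition 74 - q_K = 0 yields q_K = 74.
Then q_H = (148 - 74)/2 = 37.

37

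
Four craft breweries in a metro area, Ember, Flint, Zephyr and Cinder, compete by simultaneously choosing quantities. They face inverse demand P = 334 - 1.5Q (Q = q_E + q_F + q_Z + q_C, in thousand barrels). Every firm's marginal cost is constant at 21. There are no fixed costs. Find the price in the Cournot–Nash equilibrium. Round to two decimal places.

A representative firm's profit is π_i = q_i(334 - 1.5Q) - 21q_i.
First-order condition (treating rivals' output as given): 313 - 3q_i - (3/2)·Σ_{j≠i} q_j = 0.
With identical firms every q_j equals q_i, so Σ_{j≠i} q_j = 3q_i and 313 = (15/2)q_i, giving q_i = 626/15.
Total output Q = 166.9333, so price P = 334 - (3/2)·166.9333 = 418/5.

83.60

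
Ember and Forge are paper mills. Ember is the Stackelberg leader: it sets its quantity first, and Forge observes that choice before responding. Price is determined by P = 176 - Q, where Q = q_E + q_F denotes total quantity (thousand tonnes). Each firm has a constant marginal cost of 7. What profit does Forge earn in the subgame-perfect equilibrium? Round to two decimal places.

The follower Forge best-responds to any q_E: π_F = (176 - Q)q_F - 7q_F.
Setting the follower's marginal profit to zero, 169 - q_E - 2q_F = 0, i.e. q_F = (169 - q_E)/2.
The leader anticipates this reaction. Substituting into P = 176 - Q gives P = 183/2 - (1/2)q_E, so π_E = (183/2 - (1/2)q_E)q_E - 7q_E.
Leader FOC: 169/2 - q_E = 0, so q_E = 169/2.
Then q_F = (169 - 169/2)/2 = 169/4.
Price P = 176 - 507/4 = 197/4.
Forge's profit: (197/4 - 7)·(169/4) = 1785.0625.

1785.06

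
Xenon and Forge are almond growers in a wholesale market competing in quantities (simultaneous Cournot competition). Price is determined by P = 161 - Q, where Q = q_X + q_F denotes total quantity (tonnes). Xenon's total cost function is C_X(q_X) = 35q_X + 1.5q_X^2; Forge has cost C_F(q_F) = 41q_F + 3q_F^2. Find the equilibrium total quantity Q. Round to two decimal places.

34.92

Xenon's profit: π_X = (161 - Q)q_X - (35q_X + (3/2)q_X²). Setting ∂π_X/∂q_X = 0: 126 - 5q_X - (q_F) = 0.
Forge's profit: π_F = (161 - Q)q_F - (41q_F + 3q_F²). Setting ∂π_F/∂q_F = 0: 120 - 8q_F - (q_X) = 0.
So q_X = (126 - q_F)/5 and q_F = (120 - q_X)/8.
Solving the pair: q_X = 296/13, q_F = 158/13.
Total output Q = 296/13 + 158/13 = 454/13.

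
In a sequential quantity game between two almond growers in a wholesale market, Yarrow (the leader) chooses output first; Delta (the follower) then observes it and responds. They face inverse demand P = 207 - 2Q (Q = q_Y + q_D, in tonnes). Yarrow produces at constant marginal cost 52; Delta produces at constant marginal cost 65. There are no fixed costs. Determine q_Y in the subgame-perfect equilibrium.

Solve by backward induction. Given q_Y, the follower Delta maximises π_D = (207 - 2q_Y - 2q_D)q_D - 65q_D.
Setting the follower's marginal profit to zero, 142 - 2q_Y - 4q_D = 0, i.e. q_D = (142 - 2q_Y)/4.
Yarrow substitutes q_D(q_Y) into its own profit: π_Y = q_Y(207 - 2q_Y - (142 - 2q_Y)/2) - 52q_Y = (136 - q_Y)q_Y - 52q_Y.
Maximising: ∂π_Y/∂q_Y = 84 - 2q_Y = 0, giving q_Y = 42.
Then q_D = (142 - 2·42)/4 = 29/2.

42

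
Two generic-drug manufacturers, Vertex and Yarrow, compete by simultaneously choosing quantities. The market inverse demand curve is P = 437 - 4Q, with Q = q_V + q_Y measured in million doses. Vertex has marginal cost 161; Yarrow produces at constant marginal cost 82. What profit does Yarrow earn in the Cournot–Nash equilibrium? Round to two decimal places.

5232.11

Vertex's profit: π_V = (437 - 4Q)q_V - (161q_V). Setting ∂π_V/∂q_V = 0: 276 - 8q_V - 4(q_Y) = 0.
Yarrow's profit: π_Y = (437 - 4Q)q_Y - (82q_Y). Setting ∂π_Y/∂q_Y = 0: 355 - 8q_Y - 4(q_V) = 0.
So q_V = (276 - 4q_Y)/8 and q_Y = (355 - 4q_V)/8.
Solving the pair: q_V = 197/12, q_Y = 217/6.
Price P = 437 - 4·(631/12) = 680/3.
Yarrow's profit: (680/3 - 82)·(217/6) = 5232.1111.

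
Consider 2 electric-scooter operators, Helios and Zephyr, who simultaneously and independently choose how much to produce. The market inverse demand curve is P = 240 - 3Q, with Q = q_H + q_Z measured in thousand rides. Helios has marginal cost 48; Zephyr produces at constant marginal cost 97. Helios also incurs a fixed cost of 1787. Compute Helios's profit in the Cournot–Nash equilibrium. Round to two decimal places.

Helios's profit: π_H = (240 - 3Q)q_H - (48q_H). Setting ∂π_H/∂q_H = 0: 192 - 6q_H - 3(q_Z) = 0.
Zephyr's first-order condition: 143 - 6q_Z - 3(q_H) = 0.
So q_H = (192 - 3q_Z)/6 and q_Z = (143 - 3q_H)/6.
Solving the pair: q_H = 241/9, q_Z = 94/9.
Price P = 240 - 3·(335/9) = 385/3.
Helios's profit: (385/3 - 48)·(241/9) - 1787 = 364.1481.

364.15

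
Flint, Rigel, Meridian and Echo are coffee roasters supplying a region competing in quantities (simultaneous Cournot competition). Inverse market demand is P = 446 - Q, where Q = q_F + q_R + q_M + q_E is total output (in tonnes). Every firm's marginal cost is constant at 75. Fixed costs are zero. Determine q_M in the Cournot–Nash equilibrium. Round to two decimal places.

A representative firm's profit is π_i = q_i(446 - Q) - 75q_i.
First-order condition (treating rivals' output as given): 371 - 2q_i - Σ_{j≠i} q_j = 0.
With identical firms every q_j equals q_i, so Σ_{j≠i} q_j = 3q_i and 371 = 5q_i, giving q_i = 371/5.

74.20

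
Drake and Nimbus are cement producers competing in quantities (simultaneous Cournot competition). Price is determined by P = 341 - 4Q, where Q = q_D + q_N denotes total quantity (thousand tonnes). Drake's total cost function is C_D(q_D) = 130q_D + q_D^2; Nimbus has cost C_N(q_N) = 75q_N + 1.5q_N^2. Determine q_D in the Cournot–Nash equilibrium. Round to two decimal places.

Drake's profit: π_D = (341 - 4Q)q_D - (130q_D + q_D²). Setting ∂π_D/∂q_D = 0: 211 - 10q_D - 4(q_N) = 0.
Nimbus's profit: π_N = (341 - 4Q)q_N - (75q_N + (3/2)q_N²). Setting ∂π_N/∂q_N = 0: 266 - 11q_N - 4(q_D) = 0.
Best responses: q_D = (211 - 4q_N)/10, q_N = (266 - 4q_D)/11.
Substituting one into the other gives q_D = 1257/94 and q_N = 908/47.

13.37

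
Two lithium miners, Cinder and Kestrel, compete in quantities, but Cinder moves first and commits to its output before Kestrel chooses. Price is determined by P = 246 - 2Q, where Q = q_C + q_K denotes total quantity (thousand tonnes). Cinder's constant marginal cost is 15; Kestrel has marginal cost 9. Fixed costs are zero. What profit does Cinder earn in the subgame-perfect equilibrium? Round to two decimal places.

The follower Kestrel best-responds to any q_C: π_K = (246 - 2Q)q_K - 9q_K.
Setting the follower's marginal profit to zero, 237 - 2q_C - 4q_K = 0, i.e. q_K = (237 - 2q_C)/4.
The leader anticipates this reaction. Substituting into P = 246 - 2Q gives P = 255/2 - q_C, so π_C = (255/2 - q_C)q_C - 15q_C.
The leader's first-order condition 225/2 - 2q_C = 0 yields q_C = 225/4.
Then q_K = (237 - 2·(225/4))/4 = 249/8.
Price P = 246 - 2·(699/8) = 285/4.
Cinder's profit: (285/4 - 15)·(225/4) = 3164.0625.

3164.06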